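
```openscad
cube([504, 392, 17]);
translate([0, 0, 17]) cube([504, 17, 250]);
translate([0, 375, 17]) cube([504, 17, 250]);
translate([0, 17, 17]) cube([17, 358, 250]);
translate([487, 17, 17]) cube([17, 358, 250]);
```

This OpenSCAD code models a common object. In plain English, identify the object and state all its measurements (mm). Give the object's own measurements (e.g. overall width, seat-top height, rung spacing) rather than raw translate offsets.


An open-topped rectangular box: outside dimensions 504×392×267 mm, with a uniform wall and base thickness of 17 mm. The base is a full 504×392 slab on the floor; four walls sit on top of the base. The front and back walls (the −y and +y sides) span the full width; the two side walls fit between them.


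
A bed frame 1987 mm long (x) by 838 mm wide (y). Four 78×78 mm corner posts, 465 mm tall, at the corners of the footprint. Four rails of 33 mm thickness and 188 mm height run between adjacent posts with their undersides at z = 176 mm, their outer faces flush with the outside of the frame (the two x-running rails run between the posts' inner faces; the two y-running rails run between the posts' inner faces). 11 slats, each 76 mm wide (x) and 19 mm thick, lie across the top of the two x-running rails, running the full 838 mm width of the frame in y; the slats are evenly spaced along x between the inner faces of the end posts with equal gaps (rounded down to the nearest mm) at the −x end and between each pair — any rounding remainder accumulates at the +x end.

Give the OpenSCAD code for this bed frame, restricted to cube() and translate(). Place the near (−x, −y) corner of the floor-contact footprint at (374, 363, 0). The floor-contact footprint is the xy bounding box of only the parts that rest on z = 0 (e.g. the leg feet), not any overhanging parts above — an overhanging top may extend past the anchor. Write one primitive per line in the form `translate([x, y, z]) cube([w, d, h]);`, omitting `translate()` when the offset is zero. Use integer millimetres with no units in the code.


translate([374, 363, 0]) cube([78, 78, 465]);
translate([374, 1123, 0]) cube([78, 78, 465]);
translate([2283, 363, 0]) cube([78, 78, 465]);
translate([2283, 1123, 0]) cube([78, 78, 465]);
translate([452, 363, 176]) cube([1831, 33, 188]);
translate([452, 1168, 176]) cube([1831, 33, 188]);
translate([374, 441, 176]) cube([33, 682, 188]);
translate([2328, 441, 176]) cube([33, 682, 188]);
translate([534, 363, 364]) cube([76, 838, 19]);
translate([692, 363, 364]) cube([76, 838, 19]);
translate([850, 363, 364]) cube([76, 838, 19]);
translate([1008, 363, 364]) cube([76, 838, 19]);
translate([1166, 363, 364]) cube([76, 838, 19]);
translate([1324, 363, 364]) cube([76, 838, 19]);
translate([1482, 363, 364]) cube([76, 838, 19]);
translate([1640, 363, 364]) cube([76, 838, 19]);
translate([1798, 363, 364]) cube([76, 838, 19]);
translate([1956, 363, 364]) cube([76, 838, 19]);
translate([2114, 363, 364]) cube([76, 838, 19]);


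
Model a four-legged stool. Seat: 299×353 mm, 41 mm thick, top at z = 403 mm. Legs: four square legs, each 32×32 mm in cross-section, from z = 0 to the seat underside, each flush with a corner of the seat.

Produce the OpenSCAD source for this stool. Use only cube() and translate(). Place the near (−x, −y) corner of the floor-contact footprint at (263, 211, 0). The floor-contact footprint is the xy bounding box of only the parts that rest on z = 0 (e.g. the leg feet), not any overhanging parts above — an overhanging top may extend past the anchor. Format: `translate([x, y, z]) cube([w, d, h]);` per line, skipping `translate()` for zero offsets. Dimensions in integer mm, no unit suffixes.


// leg_h = 403 - 41 = 362
translate([263, 211, 362]) cube([299, 353, 41]);
translate([263, 211, 0]) cube([32, 32, 362]);
translate([530, 211, 0]) cube([32, 32, 362]);
translate([263, 532, 0]) cube([32, 32, 362]);
translate([530, 532, 0]) cube([32, 32, 362]);


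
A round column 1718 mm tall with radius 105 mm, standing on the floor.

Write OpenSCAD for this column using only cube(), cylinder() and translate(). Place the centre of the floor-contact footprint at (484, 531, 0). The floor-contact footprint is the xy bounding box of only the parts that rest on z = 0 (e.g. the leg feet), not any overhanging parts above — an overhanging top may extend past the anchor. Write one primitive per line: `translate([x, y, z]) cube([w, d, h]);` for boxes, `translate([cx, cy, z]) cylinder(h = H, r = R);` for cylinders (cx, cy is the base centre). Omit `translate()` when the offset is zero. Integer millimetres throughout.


translate([484, 531, 0]) cylinder(h = 1718, r = 105);


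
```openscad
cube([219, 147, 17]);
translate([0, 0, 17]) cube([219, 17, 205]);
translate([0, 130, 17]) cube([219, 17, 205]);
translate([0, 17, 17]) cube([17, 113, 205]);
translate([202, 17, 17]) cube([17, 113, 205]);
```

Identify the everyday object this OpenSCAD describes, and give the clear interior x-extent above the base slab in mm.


An open box. The internal width is 185 mm.

A 219×147 base slab with four walls standing on it — an open box. The base is 219 mm wide and the walls are 17 mm thick, so the internal width is 219 − 2 × 17 = 185 mm.


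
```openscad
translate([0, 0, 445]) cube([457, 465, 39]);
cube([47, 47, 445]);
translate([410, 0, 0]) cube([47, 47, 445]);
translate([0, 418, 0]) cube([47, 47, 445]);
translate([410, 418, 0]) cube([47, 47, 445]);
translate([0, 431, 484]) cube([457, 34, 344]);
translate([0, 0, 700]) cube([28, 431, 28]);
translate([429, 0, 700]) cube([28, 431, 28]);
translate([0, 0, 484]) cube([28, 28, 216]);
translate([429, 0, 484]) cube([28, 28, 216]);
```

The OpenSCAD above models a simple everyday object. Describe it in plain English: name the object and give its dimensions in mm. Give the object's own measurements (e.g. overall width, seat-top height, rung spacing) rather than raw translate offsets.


A chair. The seat is a 457×465×39 mm slab with its top at z = 484 mm, on four 47×47 mm corner legs (flush with the seat edges, standing on z = 0). A flat backrest 34 mm thick, 344 mm tall, spans the full seat width and rises from the seat top along its +y edge, rear face flush with the rear of the seat. Two armrests of 28×28 mm section run along each side from the seat's front edge to the front of the backrest, top faces 244 mm above the seat top and outer faces flush with the seat's x-edges; a 28×28 mm post under the front of each armrest stands on the seat at the front corner.


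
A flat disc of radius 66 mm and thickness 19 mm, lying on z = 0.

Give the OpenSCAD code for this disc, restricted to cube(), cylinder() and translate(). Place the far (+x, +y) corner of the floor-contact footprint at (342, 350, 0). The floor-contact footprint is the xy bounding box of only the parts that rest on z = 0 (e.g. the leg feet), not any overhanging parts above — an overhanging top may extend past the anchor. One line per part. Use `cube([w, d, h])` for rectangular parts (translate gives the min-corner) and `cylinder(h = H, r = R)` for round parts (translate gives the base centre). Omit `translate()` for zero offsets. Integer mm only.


translate([276, 284, 0]) cylinder(h = 19, r = 66);


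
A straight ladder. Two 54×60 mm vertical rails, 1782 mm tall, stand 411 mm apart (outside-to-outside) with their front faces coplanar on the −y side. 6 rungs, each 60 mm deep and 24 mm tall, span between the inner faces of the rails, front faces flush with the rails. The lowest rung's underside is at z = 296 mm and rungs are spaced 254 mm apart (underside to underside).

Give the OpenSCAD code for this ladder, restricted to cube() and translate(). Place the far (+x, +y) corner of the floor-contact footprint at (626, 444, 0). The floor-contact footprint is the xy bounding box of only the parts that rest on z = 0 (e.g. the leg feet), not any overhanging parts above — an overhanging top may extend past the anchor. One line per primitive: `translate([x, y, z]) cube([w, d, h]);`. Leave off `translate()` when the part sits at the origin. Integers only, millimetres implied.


// rung span = 411 - 2*54 = 303
// rung[k] z = 296 + k*254
translate([215, 384, 0]) cube([54, 60, 1782]);
translate([572, 384, 0]) cube([54, 60, 1782]);
translate([269, 384, 296]) cube([303, 60, 24]);
translate([269, 384, 550]) cube([303, 60, 24]);
translate([269, 384, 804]) cube([303, 60, 24]);
translate([269, 384, 1058]) cube([303, 60, 24]);
translate([269, 384, 1312]) cube([303, 60, 24]);
translate([269, 384, 1566]) cube([303, 60, 24]);


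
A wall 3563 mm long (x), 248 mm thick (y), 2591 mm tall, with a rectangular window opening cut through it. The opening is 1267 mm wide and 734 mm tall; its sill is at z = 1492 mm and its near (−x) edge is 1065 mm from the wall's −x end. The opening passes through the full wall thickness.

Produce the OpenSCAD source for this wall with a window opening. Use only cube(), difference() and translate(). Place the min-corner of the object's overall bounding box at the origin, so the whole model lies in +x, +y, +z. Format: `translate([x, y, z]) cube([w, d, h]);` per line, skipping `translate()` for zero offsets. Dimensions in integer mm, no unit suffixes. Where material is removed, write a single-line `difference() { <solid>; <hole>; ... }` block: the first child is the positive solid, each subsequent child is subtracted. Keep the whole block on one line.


difference() { cube([3563, 248, 2591]); translate([1065, 0, 1492]) cube([1267, 248, 734]); }


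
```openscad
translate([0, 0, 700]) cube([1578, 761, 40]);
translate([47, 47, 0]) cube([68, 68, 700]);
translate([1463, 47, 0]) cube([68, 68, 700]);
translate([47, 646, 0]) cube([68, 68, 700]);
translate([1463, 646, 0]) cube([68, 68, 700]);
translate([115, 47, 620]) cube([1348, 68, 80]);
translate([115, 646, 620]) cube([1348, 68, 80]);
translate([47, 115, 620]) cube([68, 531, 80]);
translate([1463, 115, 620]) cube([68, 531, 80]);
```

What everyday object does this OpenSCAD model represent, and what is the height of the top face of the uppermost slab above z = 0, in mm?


A table. The table height is 740 mm.

A 1578×761×40 slab sits at z = 700 on four 68 mm square posts — a table. The top surface is at 700 + 40 = 740 mm.


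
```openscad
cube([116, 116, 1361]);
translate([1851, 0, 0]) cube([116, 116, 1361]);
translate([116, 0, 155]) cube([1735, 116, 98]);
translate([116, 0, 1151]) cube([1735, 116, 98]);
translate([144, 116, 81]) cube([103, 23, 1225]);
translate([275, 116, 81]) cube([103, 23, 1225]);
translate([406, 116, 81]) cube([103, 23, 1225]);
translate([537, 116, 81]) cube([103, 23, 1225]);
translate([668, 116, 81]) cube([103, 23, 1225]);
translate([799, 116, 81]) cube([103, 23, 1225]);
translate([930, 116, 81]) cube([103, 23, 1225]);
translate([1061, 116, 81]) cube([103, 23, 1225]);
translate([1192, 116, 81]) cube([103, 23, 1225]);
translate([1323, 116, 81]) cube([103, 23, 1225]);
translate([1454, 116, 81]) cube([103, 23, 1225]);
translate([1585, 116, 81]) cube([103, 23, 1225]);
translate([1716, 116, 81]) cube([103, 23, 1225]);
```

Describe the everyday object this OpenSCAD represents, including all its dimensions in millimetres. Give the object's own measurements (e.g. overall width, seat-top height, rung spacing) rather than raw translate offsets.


A fence section. Two 116×116 mm posts, 1361 mm tall, stand on the floor with a clear span of 1735 mm between their inner faces. Two horizontal rails of 116×98 mm section span the gap between the posts with their undersides at z = 155 mm and z = 1151 mm, flush with the posts' −y face. 13 pickets, each 103 mm wide, 23 mm thick and 1225 mm tall, are fixed to the +y face of the rails with their bottoms at z = 81 mm, spaced across the span with a 28 mm gap after the −x post and between neighbouring pickets, with 32 mm left before the +x post.


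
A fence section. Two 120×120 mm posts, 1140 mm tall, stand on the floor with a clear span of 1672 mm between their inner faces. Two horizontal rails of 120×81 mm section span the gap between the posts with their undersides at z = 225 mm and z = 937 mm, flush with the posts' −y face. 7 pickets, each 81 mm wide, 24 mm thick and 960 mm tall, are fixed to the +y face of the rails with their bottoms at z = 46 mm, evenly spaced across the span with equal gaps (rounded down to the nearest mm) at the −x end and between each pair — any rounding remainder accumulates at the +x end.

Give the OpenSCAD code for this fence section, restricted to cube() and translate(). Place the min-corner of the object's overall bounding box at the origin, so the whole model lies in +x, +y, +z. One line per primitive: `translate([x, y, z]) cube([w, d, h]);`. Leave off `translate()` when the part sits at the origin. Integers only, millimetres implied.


cube([120, 120, 1140]);
translate([1792, 0, 0]) cube([120, 120, 1140]);
translate([120, 0, 225]) cube([1672, 120, 81]);
translate([120, 0, 937]) cube([1672, 120, 81]);
translate([258, 120, 46]) cube([81, 24, 960]);
translate([477, 120, 46]) cube([81, 24, 960]);
translate([696, 120, 46]) cube([81, 24, 960]);
translate([915, 120, 46]) cube([81, 24, 960]);
translate([1134, 120, 46]) cube([81, 24, 960]);
translate([1353, 120, 46]) cube([81, 24, 960]);
translate([1572, 120, 46]) cube([81, 24, 960]);


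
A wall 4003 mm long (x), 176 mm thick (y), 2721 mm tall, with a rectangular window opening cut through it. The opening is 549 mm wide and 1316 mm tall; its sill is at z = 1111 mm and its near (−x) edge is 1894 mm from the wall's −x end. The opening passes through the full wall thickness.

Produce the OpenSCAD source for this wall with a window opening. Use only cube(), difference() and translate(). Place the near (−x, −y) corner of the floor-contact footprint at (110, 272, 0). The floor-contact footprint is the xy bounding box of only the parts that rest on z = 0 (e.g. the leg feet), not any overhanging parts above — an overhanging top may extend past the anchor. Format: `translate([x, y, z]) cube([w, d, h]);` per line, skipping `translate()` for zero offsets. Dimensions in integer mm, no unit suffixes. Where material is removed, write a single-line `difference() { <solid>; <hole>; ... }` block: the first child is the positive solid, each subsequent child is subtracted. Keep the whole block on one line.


difference() { translate([110, 272, 0]) cube([4003, 176, 2721]); translate([2004, 272, 1111]) cube([549, 176, 1316]); }


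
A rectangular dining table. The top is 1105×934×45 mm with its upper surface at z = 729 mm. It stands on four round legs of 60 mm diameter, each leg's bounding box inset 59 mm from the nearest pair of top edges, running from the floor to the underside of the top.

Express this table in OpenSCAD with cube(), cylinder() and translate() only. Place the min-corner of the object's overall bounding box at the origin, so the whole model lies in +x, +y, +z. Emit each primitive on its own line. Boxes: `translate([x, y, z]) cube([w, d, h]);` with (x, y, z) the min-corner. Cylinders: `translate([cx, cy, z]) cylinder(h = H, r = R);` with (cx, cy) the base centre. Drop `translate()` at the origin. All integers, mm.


translate([0, 0, 684]) cube([1105, 934, 45]);
translate([89, 89, 0]) cylinder(h = 684, r = 30);
translate([1016, 89, 0]) cylinder(h = 684, r = 30);
translate([89, 845, 0]) cylinder(h = 684, r = 30);
translate([1016, 845, 0]) cylinder(h = 684, r = 30);


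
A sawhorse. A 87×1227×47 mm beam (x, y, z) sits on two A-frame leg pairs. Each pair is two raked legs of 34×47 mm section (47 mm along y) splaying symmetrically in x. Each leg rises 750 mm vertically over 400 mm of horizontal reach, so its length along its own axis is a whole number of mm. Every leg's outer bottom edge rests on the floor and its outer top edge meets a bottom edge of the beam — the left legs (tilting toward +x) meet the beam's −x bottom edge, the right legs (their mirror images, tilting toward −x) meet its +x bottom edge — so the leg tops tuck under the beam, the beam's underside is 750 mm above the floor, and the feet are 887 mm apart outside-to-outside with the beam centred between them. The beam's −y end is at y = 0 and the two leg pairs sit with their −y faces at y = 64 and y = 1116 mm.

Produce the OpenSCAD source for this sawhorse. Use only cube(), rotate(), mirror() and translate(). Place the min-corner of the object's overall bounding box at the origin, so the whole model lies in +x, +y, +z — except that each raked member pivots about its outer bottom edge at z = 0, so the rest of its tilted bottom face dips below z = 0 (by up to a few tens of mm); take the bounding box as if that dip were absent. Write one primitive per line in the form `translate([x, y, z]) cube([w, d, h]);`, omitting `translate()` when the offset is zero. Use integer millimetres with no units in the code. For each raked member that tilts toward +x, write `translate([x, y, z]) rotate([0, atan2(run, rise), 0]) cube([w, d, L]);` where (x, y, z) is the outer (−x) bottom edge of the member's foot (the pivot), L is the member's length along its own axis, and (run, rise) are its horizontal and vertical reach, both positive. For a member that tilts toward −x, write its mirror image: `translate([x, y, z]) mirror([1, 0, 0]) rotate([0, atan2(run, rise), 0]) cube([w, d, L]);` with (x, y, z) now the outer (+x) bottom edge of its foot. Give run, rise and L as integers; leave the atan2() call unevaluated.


translate([400, 0, 750]) cube([87, 1227, 47]);
translate([0, 64, 0]) rotate([0, atan2(400, 750), 0]) cube([34, 47, 850]);
translate([887, 64, 0]) mirror([1, 0, 0]) rotate([0, atan2(400, 750), 0]) cube([34, 47, 850]);
translate([0, 1116, 0]) rotate([0, atan2(400, 750), 0]) cube([34, 47, 850]);
translate([887, 1116, 0]) mirror([1, 0, 0]) rotate([0, atan2(400, 750), 0]) cube([34, 47, 850]);


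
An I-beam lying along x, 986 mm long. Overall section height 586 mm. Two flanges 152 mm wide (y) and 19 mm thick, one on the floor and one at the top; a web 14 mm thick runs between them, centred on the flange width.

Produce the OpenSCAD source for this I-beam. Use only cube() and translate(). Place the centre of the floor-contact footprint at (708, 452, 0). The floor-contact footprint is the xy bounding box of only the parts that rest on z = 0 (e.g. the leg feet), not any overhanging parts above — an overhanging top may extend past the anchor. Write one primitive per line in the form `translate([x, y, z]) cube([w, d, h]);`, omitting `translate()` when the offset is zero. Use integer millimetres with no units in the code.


translate([215, 376, 0]) cube([986, 152, 19]);
translate([215, 445, 19]) cube([986, 14, 548]);
translate([215, 376, 567]) cube([986, 152, 19]);


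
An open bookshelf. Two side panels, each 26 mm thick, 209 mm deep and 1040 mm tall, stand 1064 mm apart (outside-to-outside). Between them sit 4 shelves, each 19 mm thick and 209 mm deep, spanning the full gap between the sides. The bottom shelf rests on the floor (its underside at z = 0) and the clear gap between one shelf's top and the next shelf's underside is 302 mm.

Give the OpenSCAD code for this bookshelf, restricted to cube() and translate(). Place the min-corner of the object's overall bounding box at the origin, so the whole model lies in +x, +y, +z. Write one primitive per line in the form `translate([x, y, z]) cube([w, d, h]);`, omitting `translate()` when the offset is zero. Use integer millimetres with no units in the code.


cube([26, 209, 1040]);
translate([1038, 0, 0]) cube([26, 209, 1040]);
translate([26, 0, 0]) cube([1012, 209, 19]);
translate([26, 0, 321]) cube([1012, 209, 19]);
translate([26, 0, 642]) cube([1012, 209, 19]);
translate([26, 0, 963]) cube([1012, 209, 19]);


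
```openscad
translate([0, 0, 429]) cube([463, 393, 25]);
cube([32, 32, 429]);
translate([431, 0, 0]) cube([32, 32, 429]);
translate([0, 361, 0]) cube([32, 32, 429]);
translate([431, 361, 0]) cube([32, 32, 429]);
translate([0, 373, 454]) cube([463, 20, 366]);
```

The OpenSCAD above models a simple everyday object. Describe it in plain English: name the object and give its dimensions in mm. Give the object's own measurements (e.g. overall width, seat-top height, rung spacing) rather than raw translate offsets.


A chair. The seat is a 463×393×25 mm slab with its top at z = 454 mm, on four 32×32 mm corner legs (flush with the seat edges, standing on z = 0). A flat backrest 20 mm thick, 366 mm tall, spans the full seat width and rises from the seat top along its +y edge, rear face flush with the rear of the seat.


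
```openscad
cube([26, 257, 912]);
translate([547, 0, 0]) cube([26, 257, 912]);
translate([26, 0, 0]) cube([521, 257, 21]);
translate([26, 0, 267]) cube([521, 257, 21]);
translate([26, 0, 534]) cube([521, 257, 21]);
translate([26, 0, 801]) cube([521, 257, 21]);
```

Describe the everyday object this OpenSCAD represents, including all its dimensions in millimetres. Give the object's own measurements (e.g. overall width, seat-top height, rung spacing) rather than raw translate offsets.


An open bookshelf. Two side panels, each 26 mm thick, 257 mm deep and 912 mm tall, stand 573 mm apart (outside-to-outside). Between them sit 4 shelves, each 21 mm thick and 257 mm deep, spanning the full gap between the sides. The bottom shelf rests on the floor (its underside at z = 0) and the clear gap between one shelf's top and the next shelf's underside is 246 mm.


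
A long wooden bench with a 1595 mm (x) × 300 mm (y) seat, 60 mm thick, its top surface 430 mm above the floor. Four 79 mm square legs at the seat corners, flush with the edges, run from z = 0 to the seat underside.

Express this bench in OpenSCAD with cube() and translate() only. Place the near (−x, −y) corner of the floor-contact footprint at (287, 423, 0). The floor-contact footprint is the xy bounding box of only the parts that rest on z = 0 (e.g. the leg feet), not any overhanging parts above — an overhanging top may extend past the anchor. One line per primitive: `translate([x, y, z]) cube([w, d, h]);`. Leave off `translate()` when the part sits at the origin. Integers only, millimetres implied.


translate([287, 423, 370]) cube([1595, 300, 60]);
translate([287, 423, 0]) cube([79, 79, 370]);
translate([287, 644, 0]) cube([79, 79, 370]);
translate([1803, 423, 0]) cube([79, 79, 370]);
translate([1803, 644, 0]) cube([79, 79, 370]);


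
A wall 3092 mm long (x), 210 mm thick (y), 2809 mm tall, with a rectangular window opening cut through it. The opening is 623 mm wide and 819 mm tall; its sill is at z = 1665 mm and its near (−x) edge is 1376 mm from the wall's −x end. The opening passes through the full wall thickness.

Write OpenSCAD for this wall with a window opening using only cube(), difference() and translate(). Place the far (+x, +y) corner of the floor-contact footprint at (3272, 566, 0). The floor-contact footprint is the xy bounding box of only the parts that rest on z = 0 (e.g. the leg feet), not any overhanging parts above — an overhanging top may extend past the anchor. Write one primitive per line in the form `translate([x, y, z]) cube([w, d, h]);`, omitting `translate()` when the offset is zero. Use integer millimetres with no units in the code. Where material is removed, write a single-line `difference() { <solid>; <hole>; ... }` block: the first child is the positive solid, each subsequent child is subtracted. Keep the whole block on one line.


difference() { translate([180, 356, 0]) cube([3092, 210, 2809]); translate([1556, 356, 1665]) cube([623, 210, 819]); }


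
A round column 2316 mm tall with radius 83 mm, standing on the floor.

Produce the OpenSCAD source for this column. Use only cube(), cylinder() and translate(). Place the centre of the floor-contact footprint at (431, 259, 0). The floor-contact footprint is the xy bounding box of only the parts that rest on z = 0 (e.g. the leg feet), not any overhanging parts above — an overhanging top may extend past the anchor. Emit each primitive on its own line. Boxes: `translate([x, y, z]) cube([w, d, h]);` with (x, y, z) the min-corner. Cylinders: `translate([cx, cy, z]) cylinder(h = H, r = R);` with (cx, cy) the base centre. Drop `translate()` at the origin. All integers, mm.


translate([431, 259, 0]) cylinder(h = 2316, r = 83);


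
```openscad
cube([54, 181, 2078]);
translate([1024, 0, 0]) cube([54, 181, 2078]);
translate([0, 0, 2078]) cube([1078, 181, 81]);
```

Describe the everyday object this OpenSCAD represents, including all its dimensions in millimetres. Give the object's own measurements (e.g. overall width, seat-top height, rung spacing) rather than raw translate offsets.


A door frame. The clear opening is 970 mm wide and 2078 mm high. Two 54 mm wide jambs, 181 mm deep, stand either side of the opening from the floor to the top of the opening. A 81 mm thick head sits across the top of both jambs, spanning the full outside width of the frame.


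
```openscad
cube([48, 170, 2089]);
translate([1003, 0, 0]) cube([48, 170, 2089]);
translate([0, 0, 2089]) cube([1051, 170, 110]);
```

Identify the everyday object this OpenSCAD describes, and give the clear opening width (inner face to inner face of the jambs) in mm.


A door frame. The clear opening width is 955 mm.

Two 2089 mm tall posts with a header on top — a door frame. The left jamb is 48 mm wide at x = 0; the right jamb starts at x = 1003. The clear opening is 1003 − 48 = 955 mm.


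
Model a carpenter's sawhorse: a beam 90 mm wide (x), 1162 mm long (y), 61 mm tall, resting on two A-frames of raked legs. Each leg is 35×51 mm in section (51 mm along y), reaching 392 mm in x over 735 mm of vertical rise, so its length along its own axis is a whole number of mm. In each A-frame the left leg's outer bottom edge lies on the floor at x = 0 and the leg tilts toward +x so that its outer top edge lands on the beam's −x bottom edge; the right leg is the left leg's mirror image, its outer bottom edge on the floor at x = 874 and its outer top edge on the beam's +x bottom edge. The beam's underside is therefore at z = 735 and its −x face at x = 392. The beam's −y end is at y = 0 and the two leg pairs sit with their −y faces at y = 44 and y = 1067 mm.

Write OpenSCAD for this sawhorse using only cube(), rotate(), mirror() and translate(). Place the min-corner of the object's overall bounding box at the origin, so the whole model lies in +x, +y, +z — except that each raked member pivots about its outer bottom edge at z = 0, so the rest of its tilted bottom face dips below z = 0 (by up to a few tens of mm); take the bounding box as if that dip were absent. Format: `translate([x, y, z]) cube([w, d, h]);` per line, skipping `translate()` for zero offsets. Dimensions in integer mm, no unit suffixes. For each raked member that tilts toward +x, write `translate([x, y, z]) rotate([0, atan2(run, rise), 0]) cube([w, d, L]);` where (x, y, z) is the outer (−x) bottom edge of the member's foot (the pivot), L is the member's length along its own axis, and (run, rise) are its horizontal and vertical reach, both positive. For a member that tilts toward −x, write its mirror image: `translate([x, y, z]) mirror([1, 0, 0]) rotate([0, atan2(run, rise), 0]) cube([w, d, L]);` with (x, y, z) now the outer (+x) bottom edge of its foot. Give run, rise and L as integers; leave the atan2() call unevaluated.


translate([392, 0, 735]) cube([90, 1162, 61]);
translate([0, 44, 0]) rotate([0, atan2(392, 735), 0]) cube([35, 51, 833]);
translate([874, 44, 0]) mirror([1, 0, 0]) rotate([0, atan2(392, 735), 0]) cube([35, 51, 833]);
translate([0, 1067, 0]) rotate([0, atan2(392, 735), 0]) cube([35, 51, 833]);
translate([874, 1067, 0]) mirror([1, 0, 0]) rotate([0, atan2(392, 735), 0]) cube([35, 51, 833]);


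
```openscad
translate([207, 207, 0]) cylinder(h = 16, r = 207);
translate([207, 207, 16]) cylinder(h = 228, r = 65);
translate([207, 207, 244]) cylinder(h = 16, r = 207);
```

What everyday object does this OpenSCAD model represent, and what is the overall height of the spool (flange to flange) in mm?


A spool. The overall height is 260 mm.

Three coaxial cylinders, large–small–large — a spool. Two 16 mm flanges and a 228 mm core give 16 + 228 + 16 = 260 mm.


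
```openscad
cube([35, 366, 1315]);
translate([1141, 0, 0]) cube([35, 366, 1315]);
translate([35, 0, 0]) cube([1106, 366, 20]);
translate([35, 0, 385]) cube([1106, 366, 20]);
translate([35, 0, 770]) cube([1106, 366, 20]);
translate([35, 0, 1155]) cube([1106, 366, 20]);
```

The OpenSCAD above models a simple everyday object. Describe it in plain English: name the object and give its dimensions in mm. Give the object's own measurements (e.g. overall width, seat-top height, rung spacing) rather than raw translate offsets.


An open bookshelf. Two side panels, each 35 mm thick, 366 mm deep and 1315 mm tall, stand 1176 mm apart (outside-to-outside). Between them sit 4 shelves, each 20 mm thick and 366 mm deep, spanning the full gap between the sides. The bottom shelf rests on the floor (its underside at z = 0) and the clear gap between one shelf's top and the next shelf's underside is 365 mm.


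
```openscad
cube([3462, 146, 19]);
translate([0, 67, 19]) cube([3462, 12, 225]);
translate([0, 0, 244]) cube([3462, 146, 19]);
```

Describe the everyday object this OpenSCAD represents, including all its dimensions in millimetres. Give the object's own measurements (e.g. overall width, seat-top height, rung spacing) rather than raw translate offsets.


An I-beam lying along x, 3462 mm long. Overall section height 263 mm. Two flanges 146 mm wide (y) and 19 mm thick, one on the floor and one at the top; a web 12 mm thick runs between them, centred on the flange width.


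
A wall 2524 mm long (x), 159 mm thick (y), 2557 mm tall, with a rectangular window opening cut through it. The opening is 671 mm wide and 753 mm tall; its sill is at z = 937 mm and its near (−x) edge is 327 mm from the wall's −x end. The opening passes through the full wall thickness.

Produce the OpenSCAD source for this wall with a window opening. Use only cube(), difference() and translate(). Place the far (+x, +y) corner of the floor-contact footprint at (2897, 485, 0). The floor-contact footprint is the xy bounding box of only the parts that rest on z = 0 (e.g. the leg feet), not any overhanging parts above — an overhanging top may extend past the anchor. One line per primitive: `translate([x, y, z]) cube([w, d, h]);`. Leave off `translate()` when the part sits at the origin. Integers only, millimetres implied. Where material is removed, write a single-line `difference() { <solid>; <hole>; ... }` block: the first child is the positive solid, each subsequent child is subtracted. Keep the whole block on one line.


difference() { translate([373, 326, 0]) cube([2524, 159, 2557]); translate([700, 326, 937]) cube([671, 159, 753]); }


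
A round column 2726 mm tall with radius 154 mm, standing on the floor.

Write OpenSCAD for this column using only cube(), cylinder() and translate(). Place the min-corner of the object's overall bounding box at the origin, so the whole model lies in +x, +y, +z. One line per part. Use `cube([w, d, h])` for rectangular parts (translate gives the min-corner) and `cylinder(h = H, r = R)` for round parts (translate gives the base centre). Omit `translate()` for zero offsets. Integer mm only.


translate([154, 154, 0]) cylinder(h = 2726, r = 154);


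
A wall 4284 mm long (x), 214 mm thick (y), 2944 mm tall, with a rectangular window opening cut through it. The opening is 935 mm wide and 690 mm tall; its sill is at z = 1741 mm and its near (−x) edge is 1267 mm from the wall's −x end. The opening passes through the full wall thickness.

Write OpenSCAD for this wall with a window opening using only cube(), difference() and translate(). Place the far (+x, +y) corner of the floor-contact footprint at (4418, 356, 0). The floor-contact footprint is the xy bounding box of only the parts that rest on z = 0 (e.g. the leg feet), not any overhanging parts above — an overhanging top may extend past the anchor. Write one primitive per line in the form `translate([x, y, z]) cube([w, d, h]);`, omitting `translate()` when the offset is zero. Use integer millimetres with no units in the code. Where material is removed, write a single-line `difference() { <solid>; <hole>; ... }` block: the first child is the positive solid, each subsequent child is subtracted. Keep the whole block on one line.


difference() { translate([134, 142, 0]) cube([4284, 214, 2944]); translate([1401, 142, 1741]) cube([935, 214, 690]); }


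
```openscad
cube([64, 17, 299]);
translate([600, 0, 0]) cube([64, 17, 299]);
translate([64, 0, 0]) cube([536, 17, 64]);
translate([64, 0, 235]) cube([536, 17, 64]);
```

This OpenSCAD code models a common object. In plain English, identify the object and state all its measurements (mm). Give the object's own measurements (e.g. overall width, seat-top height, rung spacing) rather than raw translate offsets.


A rectangular picture frame lying in the x–z plane (depth along y). The opening is 536 mm wide (x) by 171 mm tall (z), surrounded by a border 64 mm wide on all four sides. The frame is 17 mm deep and is made of two full-height vertical stiles with two horizontal rails fitted between them.


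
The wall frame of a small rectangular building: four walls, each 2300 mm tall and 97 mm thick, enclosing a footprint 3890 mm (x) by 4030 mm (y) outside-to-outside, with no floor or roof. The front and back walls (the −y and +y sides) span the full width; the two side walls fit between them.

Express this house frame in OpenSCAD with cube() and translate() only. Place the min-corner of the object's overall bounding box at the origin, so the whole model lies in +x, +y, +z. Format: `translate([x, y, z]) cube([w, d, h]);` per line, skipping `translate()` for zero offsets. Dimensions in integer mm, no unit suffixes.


cube([3890, 97, 2300]);
translate([0, 3933, 0]) cube([3890, 97, 2300]);
translate([0, 97, 0]) cube([97, 3836, 2300]);
translate([3793, 97, 0]) cube([97, 3836, 2300]);


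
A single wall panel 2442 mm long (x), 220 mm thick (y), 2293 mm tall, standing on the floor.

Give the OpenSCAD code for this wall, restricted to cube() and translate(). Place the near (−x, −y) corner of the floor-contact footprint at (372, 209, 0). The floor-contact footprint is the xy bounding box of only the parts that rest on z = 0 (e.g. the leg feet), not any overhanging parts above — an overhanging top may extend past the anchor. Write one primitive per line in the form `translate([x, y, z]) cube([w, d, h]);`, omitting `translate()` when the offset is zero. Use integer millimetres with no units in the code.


translate([372, 209, 0]) cube([2442, 220, 2293]);


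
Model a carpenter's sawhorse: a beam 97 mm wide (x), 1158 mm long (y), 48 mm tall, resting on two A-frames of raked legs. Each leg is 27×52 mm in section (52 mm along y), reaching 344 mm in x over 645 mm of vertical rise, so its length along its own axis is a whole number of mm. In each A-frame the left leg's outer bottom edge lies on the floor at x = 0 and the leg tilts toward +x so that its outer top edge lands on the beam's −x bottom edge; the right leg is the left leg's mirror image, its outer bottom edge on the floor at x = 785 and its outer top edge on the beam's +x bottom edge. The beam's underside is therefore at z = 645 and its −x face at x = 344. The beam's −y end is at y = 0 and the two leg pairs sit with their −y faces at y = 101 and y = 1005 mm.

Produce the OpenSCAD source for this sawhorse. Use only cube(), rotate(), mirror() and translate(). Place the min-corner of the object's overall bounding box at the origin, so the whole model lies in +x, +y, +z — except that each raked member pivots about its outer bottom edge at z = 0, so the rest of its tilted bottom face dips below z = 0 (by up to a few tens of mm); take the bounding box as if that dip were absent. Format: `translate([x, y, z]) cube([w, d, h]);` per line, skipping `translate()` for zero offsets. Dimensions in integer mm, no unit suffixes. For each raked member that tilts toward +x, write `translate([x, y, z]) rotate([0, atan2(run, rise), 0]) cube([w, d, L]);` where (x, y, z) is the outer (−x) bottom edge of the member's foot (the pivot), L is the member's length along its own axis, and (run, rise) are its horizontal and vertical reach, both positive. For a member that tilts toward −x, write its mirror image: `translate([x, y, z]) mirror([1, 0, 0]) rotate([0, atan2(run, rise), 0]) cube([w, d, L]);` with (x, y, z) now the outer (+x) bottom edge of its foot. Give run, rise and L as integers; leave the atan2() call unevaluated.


translate([344, 0, 645]) cube([97, 1158, 48]);
translate([0, 101, 0]) rotate([0, atan2(344, 645), 0]) cube([27, 52, 731]);
translate([785, 101, 0]) mirror([1, 0, 0]) rotate([0, atan2(344, 645), 0]) cube([27, 52, 731]);
translate([0, 1005, 0]) rotate([0, atan2(344, 645), 0]) cube([27, 52, 731]);
translate([785, 1005, 0]) mirror([1, 0, 0]) rotate([0, atan2(344, 645), 0]) cube([27, 52, 731]);


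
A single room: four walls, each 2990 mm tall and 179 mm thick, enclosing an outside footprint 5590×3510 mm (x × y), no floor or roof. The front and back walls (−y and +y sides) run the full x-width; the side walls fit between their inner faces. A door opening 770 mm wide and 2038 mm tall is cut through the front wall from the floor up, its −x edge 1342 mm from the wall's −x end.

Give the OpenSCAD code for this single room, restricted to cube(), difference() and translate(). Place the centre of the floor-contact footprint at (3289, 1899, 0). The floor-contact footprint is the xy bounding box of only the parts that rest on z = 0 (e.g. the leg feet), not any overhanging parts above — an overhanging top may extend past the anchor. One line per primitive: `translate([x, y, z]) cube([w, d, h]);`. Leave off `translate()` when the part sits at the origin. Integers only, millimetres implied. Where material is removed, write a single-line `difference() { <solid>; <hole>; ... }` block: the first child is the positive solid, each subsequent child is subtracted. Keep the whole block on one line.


difference() { translate([494, 144, 0]) cube([5590, 179, 2990]); translate([1836, 144, 0]) cube([770, 179, 2038]); }
translate([494, 3475, 0]) cube([5590, 179, 2990]);
translate([494, 323, 0]) cube([179, 3152, 2990]);
translate([5905, 323, 0]) cube([179, 3152, 2990]);


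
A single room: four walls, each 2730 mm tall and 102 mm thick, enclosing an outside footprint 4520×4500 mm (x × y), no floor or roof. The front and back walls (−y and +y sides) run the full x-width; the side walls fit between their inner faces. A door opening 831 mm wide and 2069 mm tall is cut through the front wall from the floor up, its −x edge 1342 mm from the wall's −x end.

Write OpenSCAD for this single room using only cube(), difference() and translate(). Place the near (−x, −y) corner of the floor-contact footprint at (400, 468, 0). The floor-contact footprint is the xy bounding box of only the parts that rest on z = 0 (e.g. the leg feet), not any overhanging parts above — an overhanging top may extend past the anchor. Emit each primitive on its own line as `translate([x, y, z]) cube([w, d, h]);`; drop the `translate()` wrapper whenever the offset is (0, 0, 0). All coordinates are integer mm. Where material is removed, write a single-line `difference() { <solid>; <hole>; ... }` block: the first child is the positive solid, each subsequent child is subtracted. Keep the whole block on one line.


difference() { translate([400, 468, 0]) cube([4520, 102, 2730]); translate([1742, 468, 0]) cube([831, 102, 2069]); }
translate([400, 4866, 0]) cube([4520, 102, 2730]);
translate([400, 570, 0]) cube([102, 4296, 2730]);
translate([4818, 570, 0]) cube([102, 4296, 2730]);


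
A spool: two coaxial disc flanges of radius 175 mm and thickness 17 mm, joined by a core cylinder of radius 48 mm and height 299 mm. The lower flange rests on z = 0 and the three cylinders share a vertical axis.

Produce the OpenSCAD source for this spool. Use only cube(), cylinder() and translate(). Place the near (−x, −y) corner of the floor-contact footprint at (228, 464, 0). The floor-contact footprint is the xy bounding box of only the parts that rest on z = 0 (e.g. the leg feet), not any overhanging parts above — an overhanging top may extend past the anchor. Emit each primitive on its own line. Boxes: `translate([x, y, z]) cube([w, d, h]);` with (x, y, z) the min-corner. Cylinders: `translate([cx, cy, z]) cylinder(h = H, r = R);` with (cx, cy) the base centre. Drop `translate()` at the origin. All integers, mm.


translate([403, 639, 0]) cylinder(h = 17, r = 175);
translate([403, 639, 17]) cylinder(h = 299, r = 48);
translate([403, 639, 316]) cylinder(h = 17, r = 175);
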